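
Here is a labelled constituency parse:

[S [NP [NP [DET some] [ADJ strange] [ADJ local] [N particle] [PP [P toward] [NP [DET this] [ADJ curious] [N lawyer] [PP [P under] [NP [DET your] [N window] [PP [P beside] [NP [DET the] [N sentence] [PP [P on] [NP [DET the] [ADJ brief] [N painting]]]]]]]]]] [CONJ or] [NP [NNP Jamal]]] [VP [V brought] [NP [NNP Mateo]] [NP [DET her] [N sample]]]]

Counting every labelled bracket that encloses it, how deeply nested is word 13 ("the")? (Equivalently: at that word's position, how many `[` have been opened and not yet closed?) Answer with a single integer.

Counting open brackets not yet closed at "the": [S [NP [NP [PP [NP [PP [NP [PP [NP [DET = 10.

10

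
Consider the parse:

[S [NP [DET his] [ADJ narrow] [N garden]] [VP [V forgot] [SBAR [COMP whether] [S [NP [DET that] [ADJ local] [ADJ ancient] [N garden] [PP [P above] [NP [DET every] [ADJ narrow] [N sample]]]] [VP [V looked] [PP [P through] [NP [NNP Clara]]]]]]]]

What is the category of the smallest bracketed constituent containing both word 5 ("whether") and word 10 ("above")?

Word 5 lies under S → VP → SBAR → COMP; word 10 lies under S → VP → SBAR → S → NP → PP → P. The lowest shared node is the SBAR.

SBAR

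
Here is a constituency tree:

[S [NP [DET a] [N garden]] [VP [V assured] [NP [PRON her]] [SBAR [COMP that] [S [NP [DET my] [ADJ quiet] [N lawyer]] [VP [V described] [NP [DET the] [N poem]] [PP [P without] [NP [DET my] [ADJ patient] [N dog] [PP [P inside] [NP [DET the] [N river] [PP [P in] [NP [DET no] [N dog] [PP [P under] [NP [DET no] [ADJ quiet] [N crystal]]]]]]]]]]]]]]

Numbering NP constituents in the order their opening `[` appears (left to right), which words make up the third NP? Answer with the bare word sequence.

Opening `[NP` markers occur at word positions 1, 4, 6, 10, 13, 17, 20, 23; the third of these opens the constituent [NP my quiet lawyer].

my quiet lawyer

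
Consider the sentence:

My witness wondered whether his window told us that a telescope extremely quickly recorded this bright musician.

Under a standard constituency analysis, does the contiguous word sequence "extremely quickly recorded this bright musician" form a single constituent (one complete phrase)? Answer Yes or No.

Yes

These words form the whole verb phrase headed by "recorded", so yes — one constituent.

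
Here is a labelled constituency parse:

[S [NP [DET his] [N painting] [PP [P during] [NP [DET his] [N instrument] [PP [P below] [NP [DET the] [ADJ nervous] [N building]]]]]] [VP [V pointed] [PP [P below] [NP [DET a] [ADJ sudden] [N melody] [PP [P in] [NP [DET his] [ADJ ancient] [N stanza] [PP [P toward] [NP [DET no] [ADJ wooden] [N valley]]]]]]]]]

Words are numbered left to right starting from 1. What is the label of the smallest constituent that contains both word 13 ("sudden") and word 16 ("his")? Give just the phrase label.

NP

Word 13 lies under S → VP → PP → NP → ADJ; word 16 lies under S → VP → PP → NP → PP → NP → DET. The lowest shared node is the NP.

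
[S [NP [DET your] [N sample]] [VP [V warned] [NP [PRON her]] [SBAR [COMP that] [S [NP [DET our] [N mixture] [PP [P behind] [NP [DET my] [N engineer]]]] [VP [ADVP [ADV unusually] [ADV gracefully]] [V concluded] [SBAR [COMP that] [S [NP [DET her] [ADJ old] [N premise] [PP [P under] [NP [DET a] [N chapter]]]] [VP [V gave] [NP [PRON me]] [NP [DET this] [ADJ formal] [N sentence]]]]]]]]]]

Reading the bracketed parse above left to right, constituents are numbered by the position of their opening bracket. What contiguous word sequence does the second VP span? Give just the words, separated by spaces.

unusually gracefully concluded that her old premise under a chapter gave me this formal sentence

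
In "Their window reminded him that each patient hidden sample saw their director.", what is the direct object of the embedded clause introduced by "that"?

their director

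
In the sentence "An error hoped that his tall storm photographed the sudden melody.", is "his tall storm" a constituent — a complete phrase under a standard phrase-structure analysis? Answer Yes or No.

Yes

The sequence corresponds to a single NP node — the noun phrase "his tall storm".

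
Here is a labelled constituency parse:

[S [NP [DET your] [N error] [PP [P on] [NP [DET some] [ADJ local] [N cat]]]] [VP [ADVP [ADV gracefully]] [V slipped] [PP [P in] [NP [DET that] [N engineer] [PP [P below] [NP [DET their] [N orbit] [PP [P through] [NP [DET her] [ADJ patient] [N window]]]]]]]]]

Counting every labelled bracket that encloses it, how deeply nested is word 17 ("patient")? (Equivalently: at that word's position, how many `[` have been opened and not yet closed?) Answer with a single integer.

9

Counting open brackets not yet closed at "patient": [S [VP [PP [NP [PP [NP [PP [NP [ADJ = 9.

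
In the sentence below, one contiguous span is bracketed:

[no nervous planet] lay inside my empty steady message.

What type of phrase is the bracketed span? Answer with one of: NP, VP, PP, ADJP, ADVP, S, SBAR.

NP

The span is built around the noun "planet" — a noun phrase (NP).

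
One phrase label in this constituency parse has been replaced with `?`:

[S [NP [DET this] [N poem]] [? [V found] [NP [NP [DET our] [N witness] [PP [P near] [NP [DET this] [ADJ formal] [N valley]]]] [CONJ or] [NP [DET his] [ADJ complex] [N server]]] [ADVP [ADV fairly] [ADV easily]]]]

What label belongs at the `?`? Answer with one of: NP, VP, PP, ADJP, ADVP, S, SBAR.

A constituent whose immediate children are V 'found', NP, ADVP is a verb phrase: VP.

VP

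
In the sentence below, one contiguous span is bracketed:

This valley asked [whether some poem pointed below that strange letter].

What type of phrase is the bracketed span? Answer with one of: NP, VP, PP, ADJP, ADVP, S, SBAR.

SBAR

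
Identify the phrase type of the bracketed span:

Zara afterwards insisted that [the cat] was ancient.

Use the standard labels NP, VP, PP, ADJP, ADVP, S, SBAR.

The bracketed span "the cat" is headed by "cat", making it a noun phrase (NP).

NP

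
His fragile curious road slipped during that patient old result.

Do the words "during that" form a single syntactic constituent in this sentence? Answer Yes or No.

No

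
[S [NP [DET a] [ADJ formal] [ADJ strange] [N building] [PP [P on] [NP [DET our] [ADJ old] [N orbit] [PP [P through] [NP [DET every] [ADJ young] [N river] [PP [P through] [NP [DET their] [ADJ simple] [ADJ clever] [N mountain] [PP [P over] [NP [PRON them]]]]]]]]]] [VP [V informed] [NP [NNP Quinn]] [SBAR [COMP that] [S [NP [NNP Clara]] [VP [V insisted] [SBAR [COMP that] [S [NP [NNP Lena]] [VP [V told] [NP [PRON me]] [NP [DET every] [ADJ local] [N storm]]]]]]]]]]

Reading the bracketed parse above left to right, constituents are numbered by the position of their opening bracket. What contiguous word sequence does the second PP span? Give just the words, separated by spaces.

through every young river through their simple clever mountain over them

Opening `[PP` markers occur at word positions 5, 9, 13, 18; the second of these opens the constituent [PP through every young river through their simple clever mountain over them].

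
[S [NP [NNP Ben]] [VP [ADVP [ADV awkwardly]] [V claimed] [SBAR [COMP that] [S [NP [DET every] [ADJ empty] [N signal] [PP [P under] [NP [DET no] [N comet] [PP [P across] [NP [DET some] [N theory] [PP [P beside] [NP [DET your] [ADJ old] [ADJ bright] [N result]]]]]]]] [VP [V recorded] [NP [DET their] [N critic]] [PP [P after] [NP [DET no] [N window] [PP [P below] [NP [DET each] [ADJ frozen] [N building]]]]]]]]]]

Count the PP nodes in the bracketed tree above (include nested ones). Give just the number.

5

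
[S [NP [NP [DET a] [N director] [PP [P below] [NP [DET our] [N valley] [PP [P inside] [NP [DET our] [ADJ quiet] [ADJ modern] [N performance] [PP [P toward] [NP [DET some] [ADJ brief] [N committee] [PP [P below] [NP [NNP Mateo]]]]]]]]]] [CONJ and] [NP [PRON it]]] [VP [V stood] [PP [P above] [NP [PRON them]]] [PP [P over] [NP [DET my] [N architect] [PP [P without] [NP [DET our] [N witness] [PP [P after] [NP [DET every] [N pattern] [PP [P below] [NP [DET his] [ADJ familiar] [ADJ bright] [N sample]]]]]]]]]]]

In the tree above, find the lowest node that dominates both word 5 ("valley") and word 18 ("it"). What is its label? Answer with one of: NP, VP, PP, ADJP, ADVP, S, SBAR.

NP

Word 5 lies under S → NP → NP → PP → NP → N; word 18 lies under S → NP → NP → PRON. The lowest shared node is the NP.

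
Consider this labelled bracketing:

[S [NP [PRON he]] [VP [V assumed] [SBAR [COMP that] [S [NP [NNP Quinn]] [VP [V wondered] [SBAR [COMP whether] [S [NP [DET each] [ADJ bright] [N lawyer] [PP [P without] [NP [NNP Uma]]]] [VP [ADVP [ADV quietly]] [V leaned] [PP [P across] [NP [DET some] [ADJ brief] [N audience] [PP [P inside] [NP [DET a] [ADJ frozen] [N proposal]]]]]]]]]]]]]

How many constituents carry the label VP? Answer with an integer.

3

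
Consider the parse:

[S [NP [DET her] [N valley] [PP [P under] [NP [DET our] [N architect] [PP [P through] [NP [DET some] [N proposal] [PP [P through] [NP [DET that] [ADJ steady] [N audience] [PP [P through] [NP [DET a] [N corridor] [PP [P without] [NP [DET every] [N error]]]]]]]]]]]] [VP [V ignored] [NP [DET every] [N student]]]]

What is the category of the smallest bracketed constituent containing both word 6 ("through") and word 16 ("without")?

PP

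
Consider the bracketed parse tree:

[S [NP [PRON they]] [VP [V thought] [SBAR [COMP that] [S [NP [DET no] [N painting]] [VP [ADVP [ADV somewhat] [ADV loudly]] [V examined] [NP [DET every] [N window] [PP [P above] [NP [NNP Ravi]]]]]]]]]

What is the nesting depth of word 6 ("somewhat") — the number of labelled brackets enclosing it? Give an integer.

7

Path from the root down to the word: S → VP → SBAR → S → VP → ADVP → ADV. That is 7 enclosing brackets.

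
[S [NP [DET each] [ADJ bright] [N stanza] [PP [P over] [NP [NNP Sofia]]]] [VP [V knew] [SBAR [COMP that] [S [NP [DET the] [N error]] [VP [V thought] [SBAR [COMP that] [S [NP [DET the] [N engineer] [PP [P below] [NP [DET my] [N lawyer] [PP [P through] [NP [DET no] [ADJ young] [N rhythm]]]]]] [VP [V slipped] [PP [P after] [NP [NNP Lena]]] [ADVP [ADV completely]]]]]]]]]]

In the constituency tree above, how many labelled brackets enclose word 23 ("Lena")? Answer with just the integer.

Counting open brackets not yet closed at "Lena": [S [VP [SBAR [S [VP [SBAR [S [VP [PP [NP [NNP = 11.

11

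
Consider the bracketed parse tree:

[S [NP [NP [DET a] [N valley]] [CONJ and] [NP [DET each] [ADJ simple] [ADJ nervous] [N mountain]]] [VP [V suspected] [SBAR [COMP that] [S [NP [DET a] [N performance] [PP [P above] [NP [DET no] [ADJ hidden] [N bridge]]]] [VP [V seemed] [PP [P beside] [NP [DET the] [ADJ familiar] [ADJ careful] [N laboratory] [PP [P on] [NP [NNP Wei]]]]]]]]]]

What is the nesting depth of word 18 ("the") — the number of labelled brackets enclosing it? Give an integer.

8

The word sits inside DET, which is inside NP, inside PP, inside VP, inside S, inside SBAR, inside VP, inside S — 8 brackets in all.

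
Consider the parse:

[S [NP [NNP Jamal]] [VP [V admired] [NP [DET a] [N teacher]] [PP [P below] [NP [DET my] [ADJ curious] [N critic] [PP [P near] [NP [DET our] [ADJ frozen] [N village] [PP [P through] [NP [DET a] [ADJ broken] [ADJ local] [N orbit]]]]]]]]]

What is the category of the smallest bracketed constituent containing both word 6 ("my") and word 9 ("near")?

NP

The smallest bracket enclosing both words is [NP my curious critic near our frozen village through a broken local orbit], so the label is NP.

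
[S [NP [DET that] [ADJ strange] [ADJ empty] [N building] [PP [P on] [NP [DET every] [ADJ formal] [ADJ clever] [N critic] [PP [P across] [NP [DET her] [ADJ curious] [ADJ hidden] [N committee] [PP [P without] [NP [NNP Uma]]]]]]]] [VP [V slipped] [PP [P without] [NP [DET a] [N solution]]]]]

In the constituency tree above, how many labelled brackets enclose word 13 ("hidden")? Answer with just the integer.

7

The word sits inside ADJ, which is inside NP, inside PP, inside NP, inside PP, inside NP, inside S — 7 brackets in all.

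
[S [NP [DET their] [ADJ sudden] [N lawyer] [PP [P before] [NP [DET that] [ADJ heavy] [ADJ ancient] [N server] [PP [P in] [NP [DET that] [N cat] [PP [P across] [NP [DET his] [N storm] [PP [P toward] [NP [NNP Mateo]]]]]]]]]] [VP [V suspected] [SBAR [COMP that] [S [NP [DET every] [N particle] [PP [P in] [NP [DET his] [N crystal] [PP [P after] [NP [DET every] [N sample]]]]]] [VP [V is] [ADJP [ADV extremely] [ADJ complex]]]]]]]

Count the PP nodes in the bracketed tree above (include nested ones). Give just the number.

The PP constituents are: [PP before that heavy ancient server in that cat across his storm toward Mateo]; [PP in that cat across his storm toward Mateo]; [PP across his storm toward Mateo]; [PP toward Mateo]; [PP in his crystal after every sample]; [PP after every sample]. Total: 6.

6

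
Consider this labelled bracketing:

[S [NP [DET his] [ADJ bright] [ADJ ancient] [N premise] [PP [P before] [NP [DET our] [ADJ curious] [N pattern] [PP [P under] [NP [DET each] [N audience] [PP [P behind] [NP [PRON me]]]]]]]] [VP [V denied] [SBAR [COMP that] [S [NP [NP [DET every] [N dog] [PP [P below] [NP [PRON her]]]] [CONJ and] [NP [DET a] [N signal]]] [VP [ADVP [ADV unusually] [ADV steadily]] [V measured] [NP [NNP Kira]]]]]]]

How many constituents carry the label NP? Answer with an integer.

9

Scanning left to right, an opening `[NP` appears at word positions 1, 6, 10, 13, 16, 16, 19, 21, 26 — 9 in total.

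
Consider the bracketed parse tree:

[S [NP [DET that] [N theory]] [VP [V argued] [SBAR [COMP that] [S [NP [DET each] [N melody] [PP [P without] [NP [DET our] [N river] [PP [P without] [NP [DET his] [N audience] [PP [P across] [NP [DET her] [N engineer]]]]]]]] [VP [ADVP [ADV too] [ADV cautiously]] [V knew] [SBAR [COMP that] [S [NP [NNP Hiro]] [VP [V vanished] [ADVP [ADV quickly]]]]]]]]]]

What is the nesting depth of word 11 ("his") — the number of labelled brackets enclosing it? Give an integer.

10

The word sits inside DET, which is inside NP, inside PP, inside NP, inside PP, inside NP, inside S, inside SBAR, inside VP, inside S — 10 brackets in all.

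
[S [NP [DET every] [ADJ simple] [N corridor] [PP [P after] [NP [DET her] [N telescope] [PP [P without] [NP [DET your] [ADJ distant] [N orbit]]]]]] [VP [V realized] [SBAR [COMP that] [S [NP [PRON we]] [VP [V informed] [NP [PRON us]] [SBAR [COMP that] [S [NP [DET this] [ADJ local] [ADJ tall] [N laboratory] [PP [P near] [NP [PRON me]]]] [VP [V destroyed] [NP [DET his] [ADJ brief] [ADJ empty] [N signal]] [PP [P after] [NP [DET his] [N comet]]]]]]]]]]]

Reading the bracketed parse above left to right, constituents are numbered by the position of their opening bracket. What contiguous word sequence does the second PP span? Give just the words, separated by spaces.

The PP opening brackets appear, in order, over: "after her telescope without your distant orbit"; "without your distant orbit"; "near me"; "after his comet". The second one spans "without your distant orbit".

without your distant orbit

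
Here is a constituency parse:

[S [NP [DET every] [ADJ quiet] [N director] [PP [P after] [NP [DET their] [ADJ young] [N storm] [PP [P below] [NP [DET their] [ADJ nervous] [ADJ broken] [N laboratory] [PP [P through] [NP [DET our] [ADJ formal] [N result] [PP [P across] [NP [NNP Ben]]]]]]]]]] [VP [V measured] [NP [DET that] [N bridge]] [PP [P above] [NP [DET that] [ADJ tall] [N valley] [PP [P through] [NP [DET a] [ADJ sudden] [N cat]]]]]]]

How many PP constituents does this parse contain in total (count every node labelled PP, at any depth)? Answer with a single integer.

6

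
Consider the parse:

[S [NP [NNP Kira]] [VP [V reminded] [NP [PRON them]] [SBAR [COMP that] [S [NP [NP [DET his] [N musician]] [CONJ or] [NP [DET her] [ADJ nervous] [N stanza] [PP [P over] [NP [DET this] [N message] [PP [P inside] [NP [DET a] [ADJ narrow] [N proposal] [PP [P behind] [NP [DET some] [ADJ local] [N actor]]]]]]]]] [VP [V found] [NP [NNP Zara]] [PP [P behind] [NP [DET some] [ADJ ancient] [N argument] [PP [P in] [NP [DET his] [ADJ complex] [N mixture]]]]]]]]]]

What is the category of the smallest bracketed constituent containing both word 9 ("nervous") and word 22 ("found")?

Both words fall inside [S his musician or her nervous stanza over this message inside a narrow proposal behind some local actor found Zara behind some ancient argument in his complex mixture] (words 5–31), and no smaller constituent contains them both. Label: S.

S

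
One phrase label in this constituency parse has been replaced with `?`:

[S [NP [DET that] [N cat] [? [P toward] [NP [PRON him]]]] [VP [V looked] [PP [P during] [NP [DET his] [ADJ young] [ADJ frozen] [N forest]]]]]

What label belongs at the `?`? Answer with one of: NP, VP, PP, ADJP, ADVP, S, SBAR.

The `?` node immediately contains: P 'toward', NP. That is the internal structure of a prepositional phrase, so the label is PP.

PP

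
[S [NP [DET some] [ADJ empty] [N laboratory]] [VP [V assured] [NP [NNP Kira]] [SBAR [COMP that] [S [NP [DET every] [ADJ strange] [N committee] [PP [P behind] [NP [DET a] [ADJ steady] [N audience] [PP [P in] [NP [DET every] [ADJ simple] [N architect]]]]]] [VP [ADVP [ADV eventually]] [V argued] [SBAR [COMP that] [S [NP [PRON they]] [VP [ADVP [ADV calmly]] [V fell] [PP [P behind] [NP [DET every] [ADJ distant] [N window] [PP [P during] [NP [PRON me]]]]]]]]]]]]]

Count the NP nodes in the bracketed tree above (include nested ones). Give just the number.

8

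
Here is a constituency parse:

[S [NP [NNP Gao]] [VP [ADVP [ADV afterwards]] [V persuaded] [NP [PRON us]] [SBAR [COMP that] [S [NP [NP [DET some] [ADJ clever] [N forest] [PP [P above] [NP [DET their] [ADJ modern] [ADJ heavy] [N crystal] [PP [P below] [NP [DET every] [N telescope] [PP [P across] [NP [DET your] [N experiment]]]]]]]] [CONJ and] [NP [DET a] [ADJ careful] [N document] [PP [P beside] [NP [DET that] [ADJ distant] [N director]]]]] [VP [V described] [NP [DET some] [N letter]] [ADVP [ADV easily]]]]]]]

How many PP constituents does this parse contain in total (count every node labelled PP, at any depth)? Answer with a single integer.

4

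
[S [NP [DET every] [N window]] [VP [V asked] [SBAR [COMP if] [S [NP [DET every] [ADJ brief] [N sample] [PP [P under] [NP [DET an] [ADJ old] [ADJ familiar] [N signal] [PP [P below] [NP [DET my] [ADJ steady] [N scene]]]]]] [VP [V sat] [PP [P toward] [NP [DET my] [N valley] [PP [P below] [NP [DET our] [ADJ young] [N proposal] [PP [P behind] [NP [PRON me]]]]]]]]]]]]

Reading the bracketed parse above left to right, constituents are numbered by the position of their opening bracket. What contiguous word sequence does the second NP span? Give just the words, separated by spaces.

every brief sample under an old familiar signal below my steady scene

The NP opening brackets appear, in order, over: "every window"; "every brief sample under an old familiar signal below my steady scene"; "an old familiar signal below my steady scene"; "my steady scene"; "my valley below our young proposal behind me"; "our young proposal behind me"; "me". The second one spans "every brief sample under an old familiar signal below my steady scene".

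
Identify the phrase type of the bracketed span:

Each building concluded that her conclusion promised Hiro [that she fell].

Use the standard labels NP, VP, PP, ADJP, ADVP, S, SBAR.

SBAR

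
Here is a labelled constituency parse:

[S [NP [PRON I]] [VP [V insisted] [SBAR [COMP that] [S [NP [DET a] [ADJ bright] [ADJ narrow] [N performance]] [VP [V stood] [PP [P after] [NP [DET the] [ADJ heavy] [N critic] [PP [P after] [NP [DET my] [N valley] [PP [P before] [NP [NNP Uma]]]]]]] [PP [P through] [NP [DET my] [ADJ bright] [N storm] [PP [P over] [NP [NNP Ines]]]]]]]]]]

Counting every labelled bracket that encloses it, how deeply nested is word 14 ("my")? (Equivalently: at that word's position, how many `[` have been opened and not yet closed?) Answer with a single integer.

10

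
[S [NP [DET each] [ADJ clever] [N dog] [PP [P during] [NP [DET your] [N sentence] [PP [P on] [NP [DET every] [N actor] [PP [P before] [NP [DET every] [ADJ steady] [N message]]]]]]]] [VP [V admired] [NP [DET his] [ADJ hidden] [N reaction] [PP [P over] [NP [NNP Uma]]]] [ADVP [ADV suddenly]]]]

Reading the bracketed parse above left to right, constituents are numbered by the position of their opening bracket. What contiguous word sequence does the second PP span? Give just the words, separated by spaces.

on every actor before every steady message

The PP opening brackets appear, in order, over: "during your sentence on every actor before every steady message"; "on every actor before every steady message"; "before every steady message"; "over Uma". The second one spans "on every actor before every steady message".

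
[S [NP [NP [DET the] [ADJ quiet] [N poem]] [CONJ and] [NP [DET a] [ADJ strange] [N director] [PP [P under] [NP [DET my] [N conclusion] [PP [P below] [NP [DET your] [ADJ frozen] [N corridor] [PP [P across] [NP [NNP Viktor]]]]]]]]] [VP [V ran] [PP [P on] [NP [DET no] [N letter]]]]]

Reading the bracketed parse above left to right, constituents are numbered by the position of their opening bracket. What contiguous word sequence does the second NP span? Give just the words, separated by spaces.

the quiet poem

Opening `[NP` markers occur at word positions 1, 1, 5, 9, 12, 16, 19; the second of these opens the constituent [NP the quiet poem].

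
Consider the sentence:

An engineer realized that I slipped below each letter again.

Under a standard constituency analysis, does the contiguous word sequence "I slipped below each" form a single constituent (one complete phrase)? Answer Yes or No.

No

The smallest constituent containing the whole sequence is the clause [S I slipped below each letter again], but the sequence is only part of it — it straddles the boundary between noun phrase "I" and verb phrase "slipped below each letter again".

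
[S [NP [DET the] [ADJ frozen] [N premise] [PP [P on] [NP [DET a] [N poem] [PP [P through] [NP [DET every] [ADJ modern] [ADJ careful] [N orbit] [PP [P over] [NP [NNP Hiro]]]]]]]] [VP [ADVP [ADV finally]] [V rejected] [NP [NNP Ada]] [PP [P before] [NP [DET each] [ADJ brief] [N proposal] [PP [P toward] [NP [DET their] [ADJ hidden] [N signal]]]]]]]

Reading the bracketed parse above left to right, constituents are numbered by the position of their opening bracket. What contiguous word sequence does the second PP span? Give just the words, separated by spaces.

through every modern careful orbit over Hiro

In left-to-right order the PP constituents are "on a poem through every modern careful orbit over Hiro"; "through every modern careful orbit over Hiro"; "over Hiro"; "before each brief proposal toward their hidden signal"; "toward their hidden signal". Number 2 is "through every modern careful orbit over Hiro".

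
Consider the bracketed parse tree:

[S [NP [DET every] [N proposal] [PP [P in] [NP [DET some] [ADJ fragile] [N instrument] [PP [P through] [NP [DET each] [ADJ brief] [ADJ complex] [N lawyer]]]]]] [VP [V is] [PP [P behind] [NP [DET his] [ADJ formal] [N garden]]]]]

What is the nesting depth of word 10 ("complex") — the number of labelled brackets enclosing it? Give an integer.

7

Counting open brackets not yet closed at "complex": [S [NP [PP [NP [PP [NP [ADJ = 7.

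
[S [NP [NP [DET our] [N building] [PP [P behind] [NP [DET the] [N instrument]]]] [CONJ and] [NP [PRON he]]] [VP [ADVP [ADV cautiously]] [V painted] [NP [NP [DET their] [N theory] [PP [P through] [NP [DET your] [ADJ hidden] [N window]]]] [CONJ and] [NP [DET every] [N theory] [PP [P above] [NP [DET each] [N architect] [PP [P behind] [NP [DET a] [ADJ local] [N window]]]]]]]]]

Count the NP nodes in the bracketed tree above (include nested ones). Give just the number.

10

Listing each NP by its span: [NP our building behind the instrument and he]; [NP our building behind the instrument]; [NP the instrument]; [NP he]; [NP their theory through your hidden window and every theory above each architect behind a local window]; [NP their theory through your hidden window] … — that makes 10.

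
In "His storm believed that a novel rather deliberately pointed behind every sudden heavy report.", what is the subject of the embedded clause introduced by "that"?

The subject of the embedded clause introduced by "that" is the NP immediately before the verb "pointed": "a novel".

a novel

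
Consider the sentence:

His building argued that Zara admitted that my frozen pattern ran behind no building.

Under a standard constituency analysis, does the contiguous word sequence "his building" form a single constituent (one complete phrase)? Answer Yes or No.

Yes

These words form the whole noun phrase headed by "building", so yes — one constituent.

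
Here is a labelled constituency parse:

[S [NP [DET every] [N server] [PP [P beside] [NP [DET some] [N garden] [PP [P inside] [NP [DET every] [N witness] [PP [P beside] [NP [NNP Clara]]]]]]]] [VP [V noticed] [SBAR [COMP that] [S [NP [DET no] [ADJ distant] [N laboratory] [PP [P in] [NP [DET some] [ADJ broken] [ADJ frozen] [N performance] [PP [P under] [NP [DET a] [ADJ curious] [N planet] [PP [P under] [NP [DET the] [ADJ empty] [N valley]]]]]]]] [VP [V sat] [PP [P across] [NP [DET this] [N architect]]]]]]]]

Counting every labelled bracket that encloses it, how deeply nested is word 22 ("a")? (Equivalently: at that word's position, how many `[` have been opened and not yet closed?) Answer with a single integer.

10

Path from the root down to the word: S → VP → SBAR → S → NP → PP → NP → PP → NP → DET. That is 10 enclosing brackets.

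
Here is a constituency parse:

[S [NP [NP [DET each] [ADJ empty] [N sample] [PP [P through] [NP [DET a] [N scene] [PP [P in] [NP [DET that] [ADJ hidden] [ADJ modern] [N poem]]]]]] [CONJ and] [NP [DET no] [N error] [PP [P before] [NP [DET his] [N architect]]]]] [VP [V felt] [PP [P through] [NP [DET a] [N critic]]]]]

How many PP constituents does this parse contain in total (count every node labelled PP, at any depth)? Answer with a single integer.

The PP constituents are: [PP through a scene in that hidden modern poem]; [PP in that hidden modern poem]; [PP before his architect]; [PP through a critic]. Total: 4.

4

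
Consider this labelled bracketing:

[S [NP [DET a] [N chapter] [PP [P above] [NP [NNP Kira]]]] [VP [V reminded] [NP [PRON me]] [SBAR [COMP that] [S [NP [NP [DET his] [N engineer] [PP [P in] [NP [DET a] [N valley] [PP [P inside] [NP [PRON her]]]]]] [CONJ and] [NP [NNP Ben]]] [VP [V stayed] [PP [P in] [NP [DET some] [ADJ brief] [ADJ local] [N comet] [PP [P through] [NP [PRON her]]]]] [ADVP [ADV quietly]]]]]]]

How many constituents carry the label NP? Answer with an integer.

Listing each NP by its span: [NP a chapter above Kira]; [NP Kira]; [NP me]; [NP his engineer in a valley inside her and Ben]; [NP his engineer in a valley inside her]; [NP a valley inside her] … — that makes 10.

10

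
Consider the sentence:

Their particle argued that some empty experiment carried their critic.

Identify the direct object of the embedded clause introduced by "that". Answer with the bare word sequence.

their critic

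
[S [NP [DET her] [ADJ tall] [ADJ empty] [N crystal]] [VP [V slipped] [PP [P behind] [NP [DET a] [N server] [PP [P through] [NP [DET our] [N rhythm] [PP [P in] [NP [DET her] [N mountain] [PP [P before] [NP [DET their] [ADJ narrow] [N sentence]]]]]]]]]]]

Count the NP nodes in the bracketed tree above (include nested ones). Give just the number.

Listing each NP by its span: [NP her tall empty crystal]; [NP a server through our rhythm in her mountain before their narrow sentence]; [NP our rhythm in her mountain before their narrow sentence]; [NP her mountain before their narrow sentence]; [NP their narrow sentence] — that makes 5.

5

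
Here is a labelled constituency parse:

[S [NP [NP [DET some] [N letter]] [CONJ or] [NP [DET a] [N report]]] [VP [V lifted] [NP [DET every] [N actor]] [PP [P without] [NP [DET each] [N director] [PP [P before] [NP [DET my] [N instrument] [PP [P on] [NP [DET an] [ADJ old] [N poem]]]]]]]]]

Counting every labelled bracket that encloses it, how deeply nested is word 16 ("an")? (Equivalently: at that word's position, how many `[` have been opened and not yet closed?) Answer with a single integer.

9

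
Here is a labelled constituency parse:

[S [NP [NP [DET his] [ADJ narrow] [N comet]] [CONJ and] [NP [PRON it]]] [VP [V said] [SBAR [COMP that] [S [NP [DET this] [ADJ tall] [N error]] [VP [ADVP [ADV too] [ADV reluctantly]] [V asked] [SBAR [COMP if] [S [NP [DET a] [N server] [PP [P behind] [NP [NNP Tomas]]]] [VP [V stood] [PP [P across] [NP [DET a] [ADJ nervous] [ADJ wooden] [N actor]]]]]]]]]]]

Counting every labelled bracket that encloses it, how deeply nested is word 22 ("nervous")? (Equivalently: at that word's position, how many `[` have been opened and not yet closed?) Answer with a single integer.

11

Counting open brackets not yet closed at "nervous": [S [VP [SBAR [S [VP [SBAR [S [VP [PP [NP [ADJ = 11.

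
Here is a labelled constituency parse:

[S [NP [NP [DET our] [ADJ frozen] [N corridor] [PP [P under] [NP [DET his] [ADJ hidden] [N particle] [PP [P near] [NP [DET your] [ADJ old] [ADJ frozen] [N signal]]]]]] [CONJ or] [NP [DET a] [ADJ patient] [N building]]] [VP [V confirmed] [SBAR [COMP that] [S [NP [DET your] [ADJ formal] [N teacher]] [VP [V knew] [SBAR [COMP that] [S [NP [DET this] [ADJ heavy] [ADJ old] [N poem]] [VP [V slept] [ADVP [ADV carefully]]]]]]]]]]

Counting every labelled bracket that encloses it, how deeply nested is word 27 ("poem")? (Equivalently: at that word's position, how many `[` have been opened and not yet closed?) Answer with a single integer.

9

Counting open brackets not yet closed at "poem": [S [VP [SBAR [S [VP [SBAR [S [NP [N = 9.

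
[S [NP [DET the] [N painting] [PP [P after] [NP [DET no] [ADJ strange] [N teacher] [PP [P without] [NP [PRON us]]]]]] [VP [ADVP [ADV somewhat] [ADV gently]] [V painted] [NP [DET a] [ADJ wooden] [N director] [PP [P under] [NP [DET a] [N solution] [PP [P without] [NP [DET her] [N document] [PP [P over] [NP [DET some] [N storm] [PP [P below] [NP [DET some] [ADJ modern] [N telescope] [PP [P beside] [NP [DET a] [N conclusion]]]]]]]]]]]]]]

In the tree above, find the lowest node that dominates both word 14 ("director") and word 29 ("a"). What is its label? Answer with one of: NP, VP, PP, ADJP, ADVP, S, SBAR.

Word 14 lies under S → VP → NP → N; word 29 lies under S → VP → NP → PP → NP → PP → NP → PP → NP → PP → NP → PP → NP → DET. The lowest shared node is the NP.

NP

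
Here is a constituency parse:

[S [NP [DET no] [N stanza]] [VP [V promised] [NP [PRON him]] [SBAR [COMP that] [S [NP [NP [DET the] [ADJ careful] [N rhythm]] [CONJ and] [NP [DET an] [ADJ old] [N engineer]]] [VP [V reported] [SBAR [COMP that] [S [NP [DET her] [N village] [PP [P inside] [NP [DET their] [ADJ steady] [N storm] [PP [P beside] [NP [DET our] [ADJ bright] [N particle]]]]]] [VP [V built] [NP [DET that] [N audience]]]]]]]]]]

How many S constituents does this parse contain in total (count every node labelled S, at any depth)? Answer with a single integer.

3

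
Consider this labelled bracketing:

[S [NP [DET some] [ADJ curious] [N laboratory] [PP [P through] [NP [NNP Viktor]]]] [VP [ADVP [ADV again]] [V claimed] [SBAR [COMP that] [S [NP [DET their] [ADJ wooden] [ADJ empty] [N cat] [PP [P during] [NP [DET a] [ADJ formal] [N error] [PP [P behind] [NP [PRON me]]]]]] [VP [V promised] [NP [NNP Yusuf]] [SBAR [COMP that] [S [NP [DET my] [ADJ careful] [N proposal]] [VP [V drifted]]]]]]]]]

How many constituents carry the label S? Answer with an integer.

The S constituents are: [S some curious laboratory through Viktor again claimed that their wooden empty cat during a formal error behind me promised Yusuf that my careful proposal drifted]; [S their wooden empty cat during a formal error behind me promised Yusuf that my careful proposal drifted]; [S my careful proposal drifted]. Total: 3.

3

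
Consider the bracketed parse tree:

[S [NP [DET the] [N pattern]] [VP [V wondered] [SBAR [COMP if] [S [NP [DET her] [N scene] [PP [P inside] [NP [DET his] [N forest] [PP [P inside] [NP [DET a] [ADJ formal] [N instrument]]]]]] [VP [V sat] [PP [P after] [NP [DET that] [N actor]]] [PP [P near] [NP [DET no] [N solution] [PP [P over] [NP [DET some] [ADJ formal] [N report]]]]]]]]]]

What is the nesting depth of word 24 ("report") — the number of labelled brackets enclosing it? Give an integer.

10

Path from the root down to the word: S → VP → SBAR → S → VP → PP → NP → PP → NP → N. That is 10 enclosing brackets.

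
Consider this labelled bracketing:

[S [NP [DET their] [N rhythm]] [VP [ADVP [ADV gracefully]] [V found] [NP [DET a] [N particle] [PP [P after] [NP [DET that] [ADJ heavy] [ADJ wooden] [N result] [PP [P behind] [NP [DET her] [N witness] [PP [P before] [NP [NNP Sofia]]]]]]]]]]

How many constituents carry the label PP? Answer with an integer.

Listing each PP by its span: [PP after that heavy wooden result behind her witness before Sofia]; [PP behind her witness before Sofia]; [PP before Sofia] — that makes 3.

3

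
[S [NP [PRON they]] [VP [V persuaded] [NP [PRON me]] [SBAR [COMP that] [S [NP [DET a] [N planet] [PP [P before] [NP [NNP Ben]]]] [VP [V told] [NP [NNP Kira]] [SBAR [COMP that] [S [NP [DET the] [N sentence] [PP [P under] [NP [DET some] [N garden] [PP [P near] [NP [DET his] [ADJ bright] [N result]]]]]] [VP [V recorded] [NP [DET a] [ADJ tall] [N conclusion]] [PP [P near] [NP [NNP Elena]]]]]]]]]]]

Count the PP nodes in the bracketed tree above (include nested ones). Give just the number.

4

Listing each PP by its span: [PP before Ben]; [PP under some garden near his bright result]; [PP near his bright result]; [PP near Elena] — that makes 4.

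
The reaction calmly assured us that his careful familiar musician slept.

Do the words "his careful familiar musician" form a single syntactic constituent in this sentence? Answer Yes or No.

"his careful familiar musician" is exactly the noun phrase [NP his careful familiar musician], a complete constituent.

Yes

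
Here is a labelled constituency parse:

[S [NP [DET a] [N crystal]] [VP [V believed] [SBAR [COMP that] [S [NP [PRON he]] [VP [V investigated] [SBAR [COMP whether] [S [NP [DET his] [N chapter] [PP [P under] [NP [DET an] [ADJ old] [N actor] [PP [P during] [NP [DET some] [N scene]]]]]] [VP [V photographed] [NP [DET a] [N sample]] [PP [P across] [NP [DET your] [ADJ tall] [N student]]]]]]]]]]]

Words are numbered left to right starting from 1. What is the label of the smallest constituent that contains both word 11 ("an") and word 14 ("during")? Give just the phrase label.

NP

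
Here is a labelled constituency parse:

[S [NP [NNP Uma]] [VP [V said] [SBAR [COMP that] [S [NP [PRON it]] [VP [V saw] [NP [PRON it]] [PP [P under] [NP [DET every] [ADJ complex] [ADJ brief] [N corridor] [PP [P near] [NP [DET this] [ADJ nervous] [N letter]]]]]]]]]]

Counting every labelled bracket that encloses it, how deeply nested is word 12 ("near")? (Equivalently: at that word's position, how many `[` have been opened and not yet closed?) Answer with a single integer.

The word sits inside P, which is inside PP, inside NP, inside PP, inside VP, inside S, inside SBAR, inside VP, inside S — 9 brackets in all.

9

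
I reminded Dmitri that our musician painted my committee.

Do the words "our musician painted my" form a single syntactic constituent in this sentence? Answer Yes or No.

No

"our" belongs to the noun phrase "our musician" while "my" belongs to the verb phrase "painted my committee"; a span that runs across that boundary is not a single phrase.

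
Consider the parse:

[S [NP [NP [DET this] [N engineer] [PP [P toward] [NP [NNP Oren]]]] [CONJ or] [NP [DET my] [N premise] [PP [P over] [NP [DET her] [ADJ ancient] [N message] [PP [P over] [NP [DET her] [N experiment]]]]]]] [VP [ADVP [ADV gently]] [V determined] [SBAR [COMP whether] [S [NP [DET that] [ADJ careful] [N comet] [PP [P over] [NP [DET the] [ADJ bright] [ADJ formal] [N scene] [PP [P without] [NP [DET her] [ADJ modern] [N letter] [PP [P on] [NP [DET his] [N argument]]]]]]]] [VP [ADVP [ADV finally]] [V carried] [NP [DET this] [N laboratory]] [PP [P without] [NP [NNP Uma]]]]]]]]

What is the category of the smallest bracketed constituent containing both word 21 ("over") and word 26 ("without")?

PP

The smallest bracket enclosing both words is [PP over the bright formal scene without her modern letter on his argument], so the label is PP.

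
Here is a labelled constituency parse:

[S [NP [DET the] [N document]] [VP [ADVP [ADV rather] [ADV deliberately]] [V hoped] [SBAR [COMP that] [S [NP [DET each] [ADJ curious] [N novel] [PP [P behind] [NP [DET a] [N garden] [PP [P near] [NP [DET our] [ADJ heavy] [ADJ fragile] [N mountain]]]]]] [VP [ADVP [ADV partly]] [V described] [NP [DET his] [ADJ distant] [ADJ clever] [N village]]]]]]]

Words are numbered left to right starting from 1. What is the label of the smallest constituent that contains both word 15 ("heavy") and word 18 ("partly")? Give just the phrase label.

The smallest bracket enclosing both words is [S each curious novel behind a garden near our heavy fragile mountain partly described his distant clever village], so the label is S.

S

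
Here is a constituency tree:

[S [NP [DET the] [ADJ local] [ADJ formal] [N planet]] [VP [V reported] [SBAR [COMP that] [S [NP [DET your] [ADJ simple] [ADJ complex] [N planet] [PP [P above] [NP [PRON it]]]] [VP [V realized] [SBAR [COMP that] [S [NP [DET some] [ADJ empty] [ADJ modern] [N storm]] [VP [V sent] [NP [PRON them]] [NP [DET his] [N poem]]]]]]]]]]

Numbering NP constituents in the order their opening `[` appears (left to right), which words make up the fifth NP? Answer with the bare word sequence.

In left-to-right order the NP constituents are "the local formal planet"; "your simple complex planet above it"; "it"; "some empty modern storm"; "them"; "his poem". Number 5 is "them".

them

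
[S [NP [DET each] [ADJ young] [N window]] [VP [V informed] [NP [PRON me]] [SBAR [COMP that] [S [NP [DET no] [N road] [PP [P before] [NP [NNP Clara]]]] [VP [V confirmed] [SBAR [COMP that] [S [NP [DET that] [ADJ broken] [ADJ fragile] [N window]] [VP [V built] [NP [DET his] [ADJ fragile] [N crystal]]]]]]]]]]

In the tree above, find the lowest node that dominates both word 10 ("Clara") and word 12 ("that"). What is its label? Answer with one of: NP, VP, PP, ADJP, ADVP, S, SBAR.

S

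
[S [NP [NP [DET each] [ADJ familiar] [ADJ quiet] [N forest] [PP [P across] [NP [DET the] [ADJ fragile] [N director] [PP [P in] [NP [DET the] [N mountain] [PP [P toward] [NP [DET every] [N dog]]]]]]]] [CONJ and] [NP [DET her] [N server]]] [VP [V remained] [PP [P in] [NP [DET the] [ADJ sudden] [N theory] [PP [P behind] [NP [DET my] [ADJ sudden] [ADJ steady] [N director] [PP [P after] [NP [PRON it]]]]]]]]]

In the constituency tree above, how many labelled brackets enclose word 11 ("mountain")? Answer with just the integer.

8

Counting open brackets not yet closed at "mountain": [S [NP [NP [PP [NP [PP [NP [N = 8.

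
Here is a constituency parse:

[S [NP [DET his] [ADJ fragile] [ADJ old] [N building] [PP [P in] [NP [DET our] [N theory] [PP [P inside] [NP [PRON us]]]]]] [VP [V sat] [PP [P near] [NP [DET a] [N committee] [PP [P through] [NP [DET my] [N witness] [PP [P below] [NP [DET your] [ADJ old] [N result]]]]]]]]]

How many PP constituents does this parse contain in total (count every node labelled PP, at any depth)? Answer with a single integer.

5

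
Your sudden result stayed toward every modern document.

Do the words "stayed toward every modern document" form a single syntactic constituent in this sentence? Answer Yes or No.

Yes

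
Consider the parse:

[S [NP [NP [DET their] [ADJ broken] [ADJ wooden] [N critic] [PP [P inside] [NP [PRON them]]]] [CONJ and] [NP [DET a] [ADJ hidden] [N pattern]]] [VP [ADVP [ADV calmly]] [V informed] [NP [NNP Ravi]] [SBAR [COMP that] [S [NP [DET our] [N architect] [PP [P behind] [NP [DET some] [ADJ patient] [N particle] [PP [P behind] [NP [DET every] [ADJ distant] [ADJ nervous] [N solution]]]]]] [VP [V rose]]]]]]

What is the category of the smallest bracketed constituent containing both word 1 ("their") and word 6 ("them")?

Word 1 lies under S → NP → NP → DET; word 6 lies under S → NP → NP → PP → NP → PRON. The lowest shared node is the NP.

NP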